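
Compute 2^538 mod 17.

Square-and-reduce mod 17: 2^1≡2, 2^2≡4, 2^4≡16, 2^8≡1, 2^16≡1, 2^32≡1, 2^64≡1, 2^128≡1, 2^256≡1, 2^512≡1.
538 = 2 + 8 + 16 + 512, so 2^538 ≡ 4·1·1·1 ≡ 4 (mod 17).

4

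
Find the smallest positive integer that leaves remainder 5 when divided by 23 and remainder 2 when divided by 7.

x ≡ 2 (mod 7) gives x ∈ {2, 9, 16, 23, 30, 37, 44, 51}.
The first of these with x mod 23 = 5 is 51.

51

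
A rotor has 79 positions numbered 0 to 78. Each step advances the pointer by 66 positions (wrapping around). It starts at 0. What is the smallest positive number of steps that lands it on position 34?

46

66⁻¹ ≡ 6 (mod 79) because 66·6 = 396 = 5·79 + 1.
So x ≡ 6·34 = 204 ≡ 46 (mod 79).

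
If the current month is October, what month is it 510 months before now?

April

510 = 42·12 + 6, so 510 mod 12 = 6.
October − 6 months → April.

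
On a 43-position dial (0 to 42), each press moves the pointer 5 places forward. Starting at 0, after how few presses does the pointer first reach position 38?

42

The inverse of 5 mod 43 is 26 (since 5·26 = 130 ≡ 1).
So x ≡ 26·38 = 988 ≡ 42 (mod 43).
Check: 5·42 = 210 = 4·43 + 38.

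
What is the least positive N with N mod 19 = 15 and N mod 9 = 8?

Since 9·17 ≡ 1 (mod 19), take x = 8 + 9·((15−8)·17 mod 19) = 8 + 9·5 = 53.
Check: 53 mod 19 = 15, 53 mod 9 = 8.

53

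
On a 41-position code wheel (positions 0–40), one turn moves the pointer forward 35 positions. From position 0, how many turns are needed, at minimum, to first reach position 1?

34

41 = 1·35 + 6
35 = 5·6 + 5
6 = 1·5 + 1
5 = 5·1 + 0
Back-substituting gives 35·34 ≡ 1 (mod 41).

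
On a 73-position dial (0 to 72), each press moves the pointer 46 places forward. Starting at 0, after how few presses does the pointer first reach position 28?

26

46⁻¹ ≡ 27 (mod 73) because 46·27 = 1242 = 17·73 + 1.
So x ≡ 27·28 = 756 ≡ 26 (mod 73).
Check: 46·26 = 1196 = 16·73 + 28.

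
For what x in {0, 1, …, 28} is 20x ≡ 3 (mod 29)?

19

20⁻¹ ≡ 16 (mod 29) because 20·16 = 320 = 11·29 + 1.
Multiplying both sides by 16: x ≡ 16·3 = 48 ≡ 19 (mod 29).
Check: 20·19 = 380 = 13·29 + 3.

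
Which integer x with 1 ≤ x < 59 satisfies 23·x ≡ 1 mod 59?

18

59 = 2·23 + 13
23 = 1·13 + 10
13 = 1·10 + 3
10 = 3·3 + 1
3 = 3·1 + 0
Back-substituting gives 23·18 ≡ 1 (mod 59).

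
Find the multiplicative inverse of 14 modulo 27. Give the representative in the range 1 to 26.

14·2 = 28 = 1·27 + 1, so 14⁻¹ ≡ 2 (mod 27).

2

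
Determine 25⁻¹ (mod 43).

31

25·31 = 775 = 18·43 + 1, so 25⁻¹ ≡ 31 (mod 43).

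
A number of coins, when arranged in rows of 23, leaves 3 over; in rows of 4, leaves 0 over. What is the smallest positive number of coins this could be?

72

Since 4·6 ≡ 1 (mod 23), take x = 0 + 4·((3−0)·6 mod 23) = 0 + 4·18 = 72.
Check: 72 mod 23 = 3, 72 mod 4 = 0.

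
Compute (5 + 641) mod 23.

2

641 = 27·23 + 20, so 641 mod 23 = 20.
(5 + 20) mod 23 = 2.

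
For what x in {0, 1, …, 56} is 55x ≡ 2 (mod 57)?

56

55⁻¹ ≡ 28 (mod 57) because 55·28 = 1540 = 27·57 + 1.
Multiplying both sides by 28: x ≡ 28·2 = 56 ≡ 56 (mod 57).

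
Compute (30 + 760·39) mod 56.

46

760·39 = 29640.
29640 − 529·56 = 16, so 29640 ≡ 16 (mod 56).
(30 + 16) mod 56 = 46.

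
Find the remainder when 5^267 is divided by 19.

By repeated squaring mod 19: 5^1≡5, 5^2≡6, 5^4≡17, 5^8≡4, 5^16≡16, 5^32≡9, 5^64≡5, 5^128≡6, 5^256≡17.
Since 267 = 1 + 2 + 8 + 256 in binary, 5^267 ≡ 5·6·4·17 ≡ 7 (mod 19).

7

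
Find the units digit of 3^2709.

3

Powers of 3 mod 10 repeat with period 4: 3, 9, 7, 1.
2709 mod 4 = 1, so the last digit matches 3^1 = 3.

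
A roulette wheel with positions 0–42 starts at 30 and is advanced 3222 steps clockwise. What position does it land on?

3222 = 74·43 + 40, so 3222 mod 43 = 40.
(30 + 40) mod 43 = 27.

27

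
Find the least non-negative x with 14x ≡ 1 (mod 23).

5

14⁻¹ ≡ 5 (mod 23) because 14·5 = 70 = 3·23 + 1.
Multiplying both sides by 5: x ≡ 5·1 = 5 ≡ 5 (mod 23).
Check: 14·5 = 70 = 3·23 + 1.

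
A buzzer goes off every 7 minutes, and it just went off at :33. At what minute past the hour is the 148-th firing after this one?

49

148·7 = 1036.
1036 mod 60 = 16 (since 17·60 = 1020).
(33 + 16) mod 60 = 49.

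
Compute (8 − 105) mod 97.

0

105 = 1·97 + 8, so 105 mod 97 = 8.
(8 − 8) mod 97 = 0.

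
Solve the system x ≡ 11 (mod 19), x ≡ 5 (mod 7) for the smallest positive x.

68

x ≡ 5 (mod 7) gives x ∈ {5, 12, 19, 26, 33, 40, 47, 54, …}.
The first of these with x mod 19 = 11 is 68.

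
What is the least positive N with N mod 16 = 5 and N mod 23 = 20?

Since 23·7 ≡ 1 (mod 16), take x = 20 + 23·((5−20)·7 mod 16) = 20 + 23·7 = 181.
Check: 181 mod 16 = 5, 181 mod 23 = 20.

181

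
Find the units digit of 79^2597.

Last digits of 9^n: 9, 1 (period 2).
2597 mod 2 = 1, so the last digit matches 9^1 = 9.

9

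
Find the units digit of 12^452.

Powers of 2 mod 10 repeat with period 4: 2, 4, 8, 6.
452 mod 4 = 0, so the last digit matches 2^4 = 6.

6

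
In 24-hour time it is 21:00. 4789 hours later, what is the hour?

10

4789 − 199·24 = 13, so 4789 ≡ 13 (mod 24).
(21 + 13) mod 24 = 10.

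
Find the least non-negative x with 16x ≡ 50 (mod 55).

The inverse of 16 mod 55 is 31 (since 16·31 = 496 ≡ 1).
Multiplying both sides by 31: x ≡ 31·50 = 1550 ≡ 10 (mod 55).

10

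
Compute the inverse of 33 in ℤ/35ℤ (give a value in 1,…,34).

17

33·17 = 561 = 16·35 + 1, so 33⁻¹ ≡ 17 (mod 35).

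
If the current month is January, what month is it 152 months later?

September

152 mod 12 = 8 (since 12·12 = 144).
January + 8 months → September.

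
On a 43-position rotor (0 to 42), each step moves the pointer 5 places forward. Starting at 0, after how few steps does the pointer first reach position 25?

5⁻¹ ≡ 26 (mod 43) because 5·26 = 130 = 3·43 + 1.
Multiplying both sides by 26: x ≡ 26·25 = 650 ≡ 5 (mod 43).
Check: 5·5 = 25 = 0·43 + 25.

5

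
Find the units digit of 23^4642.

9

Powers of 3 mod 10 repeat with period 4: 3, 9, 7, 1.
4642 leaves remainder 2 on division by 4, so 23^4642 ends in 9.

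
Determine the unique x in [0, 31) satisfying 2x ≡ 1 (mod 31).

16

The inverse of 2 mod 31 is 16 (since 2·16 = 32 ≡ 1).
So x ≡ 16·1 = 16 ≡ 16 (mod 31).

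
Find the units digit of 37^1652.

1

The units digit of 37^n cycles with period 4: 7, 9, 3, 1, …
1652 mod 4 = 0, so the last digit matches 7^4 = 1.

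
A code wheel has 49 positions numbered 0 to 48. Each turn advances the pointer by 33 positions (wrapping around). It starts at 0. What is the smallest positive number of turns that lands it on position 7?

21

The inverse of 33 mod 49 is 3 (since 33·3 = 99 ≡ 1).
So x ≡ 3·7 = 21 ≡ 21 (mod 49).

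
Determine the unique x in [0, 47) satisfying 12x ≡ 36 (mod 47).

3

The inverse of 12 mod 47 is 4 (since 12·4 = 48 ≡ 1).
So x ≡ 4·36 = 144 ≡ 3 (mod 47).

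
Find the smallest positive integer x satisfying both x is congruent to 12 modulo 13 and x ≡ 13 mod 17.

64

Since 17·10 ≡ 1 (mod 13), take x = 13 + 17·((12−13)·10 mod 13) = 13 + 17·3 = 64.
Check: 64 mod 13 = 12, 64 mod 17 = 13.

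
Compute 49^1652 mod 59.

53

Square-and-reduce mod 59: 49^1≡49, 49^2≡41, 49^4≡29, 49^8≡15, 49^16≡48, 49^32≡3, 49^64≡9, 49^128≡22, 49^256≡12, 49^512≡26, 49^1024≡27.
Since 1652 = 4 + 16 + 32 + 64 + 512 + 1024 in binary, 49^1652 ≡ 29·48·3·9·26·27 ≡ 53 (mod 59).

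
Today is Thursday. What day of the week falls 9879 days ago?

9879 = 1411·7 + 2, so 9879 mod 7 = 2.
Thursday − 2 days → Tuesday.

Tuesday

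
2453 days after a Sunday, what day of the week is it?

Wednesday

2453 − 350·7 = 3, so 2453 ≡ 3 (mod 7).
Sunday + 3 days → Wednesday.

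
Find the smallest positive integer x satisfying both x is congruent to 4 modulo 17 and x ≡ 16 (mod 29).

x ≡ 4 (mod 17) gives x ∈ {4, 21, 38, 55, 72, 89, 106, 123, …}.
The first of these with x mod 29 = 16 is 480.

480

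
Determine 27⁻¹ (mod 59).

35

59 = 2·27 + 5
27 = 5·5 + 2
5 = 2·2 + 1
2 = 2·1 + 0
Back-substituting gives 27·35 ≡ 1 (mod 59).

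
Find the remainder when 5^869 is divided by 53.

33

By repeated squaring mod 53: 5^1≡5, 5^2≡25, 5^4≡42, 5^8≡15, 5^16≡13, 5^32≡10, 5^64≡47, 5^128≡36, 5^256≡24, 5^512≡46.
Since 869 = 1 + 4 + 32 + 64 + 256 + 512 in binary, 5^869 ≡ 5·42·10·47·24·46 ≡ 33 (mod 53).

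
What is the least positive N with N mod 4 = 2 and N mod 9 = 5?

14

x ≡ 2 (mod 4) gives x ∈ {2, 6, 10, 14}.
The first of these with x mod 9 = 5 is 14.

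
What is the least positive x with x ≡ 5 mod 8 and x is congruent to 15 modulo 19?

x ≡ 5 (mod 8) gives x ∈ {5, 13, 21, 29, 37, 45, 53}.
The first of these with x mod 19 = 15 is 53.

53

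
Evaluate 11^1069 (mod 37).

11

By repeated squaring mod 37: 11^1≡11, 11^2≡10, 11^4≡26, 11^8≡10, 11^16≡26, 11^32≡10, 11^64≡26, 11^128≡10, 11^256≡26, 11^512≡10, 11^1024≡26.
1069 = 1 + 4 + 8 + 32 + 1024, so 11^1069 ≡ 11·26·10·10·26 ≡ 11 (mod 37).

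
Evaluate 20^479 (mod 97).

Square-and-reduce mod 97: 20^1≡20, 20^2≡12, 20^4≡47, 20^8≡75, 20^16≡96, 20^32≡1, 20^64≡1, 20^128≡1, 20^256≡1.
479 = 1 + 2 + 4 + 8 + 16 + 64 + 128 + 256, so 20^479 ≡ 20·12·47·75·96·1·1·1 ≡ 34 (mod 97).

34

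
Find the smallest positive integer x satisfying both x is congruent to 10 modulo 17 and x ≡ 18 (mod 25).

418

x ≡ 10 (mod 17) gives x ∈ {10, 27, 44, 61, 78, 95, 112, 129, …}.
The first of these with x mod 25 = 18 is 418.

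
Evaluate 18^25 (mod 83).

Successive squares of 18 mod 83: 18^1≡18, 18^2≡75, 18^4≡64, 18^8≡29, 18^16≡11.
25 = 1 + 8 + 16, so 18^25 ≡ 18·29·11 ≡ 15 (mod 83).

15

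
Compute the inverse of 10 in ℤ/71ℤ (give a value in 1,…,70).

71 = 7·10 + 1
10 = 10·1 + 0
Back-substituting gives 10·64 ≡ 1 (mod 71).

64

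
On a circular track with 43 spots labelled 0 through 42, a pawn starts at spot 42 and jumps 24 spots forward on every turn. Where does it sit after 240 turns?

240·24 = 5760.
5760 = 133·43 + 41, so 5760 mod 43 = 41.
(42 + 41) mod 43 = 40.

40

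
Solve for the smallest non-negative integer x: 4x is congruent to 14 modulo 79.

The inverse of 4 mod 79 is 20 (since 4·20 = 80 ≡ 1).
So x ≡ 20·14 = 280 ≡ 43 (mod 79).

43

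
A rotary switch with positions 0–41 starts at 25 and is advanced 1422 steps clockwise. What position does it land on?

Dividing 1422 by 42 gives quotient 33 and remainder 36.
(25 + 36) mod 42 = 19.

19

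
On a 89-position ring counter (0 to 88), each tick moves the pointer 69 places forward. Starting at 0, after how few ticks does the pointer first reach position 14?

26

The inverse of 69 mod 89 is 40 (since 69·40 = 2760 ≡ 1).
So x ≡ 40·14 = 560 ≡ 26 (mod 89).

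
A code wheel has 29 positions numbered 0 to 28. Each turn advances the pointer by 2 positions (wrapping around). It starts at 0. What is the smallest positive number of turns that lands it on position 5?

17

The inverse of 2 mod 29 is 15 (since 2·15 = 30 ≡ 1).
So x ≡ 15·5 = 75 ≡ 17 (mod 29).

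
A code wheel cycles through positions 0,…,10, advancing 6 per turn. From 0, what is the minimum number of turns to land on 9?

The inverse of 6 mod 11 is 2 (since 6·2 = 12 ≡ 1).
So x ≡ 2·9 = 18 ≡ 7 (mod 11).

7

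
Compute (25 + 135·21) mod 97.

135·21 = 2835.
2835 − 29·97 = 22, so 2835 ≡ 22 (mod 97).
(25 + 22) mod 97 = 47.

47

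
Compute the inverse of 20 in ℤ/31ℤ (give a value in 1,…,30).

20·14 = 280 = 9·31 + 1, so 20⁻¹ ≡ 14 (mod 31).

14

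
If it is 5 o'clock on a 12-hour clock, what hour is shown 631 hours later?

12

631 mod 12 = 7 (since 52·12 = 624).
5 + 7 → 12 on a 12-hour dial.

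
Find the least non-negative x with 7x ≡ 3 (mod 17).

7⁻¹ ≡ 5 (mod 17) because 7·5 = 35 = 2·17 + 1.
So x ≡ 5·3 = 15 ≡ 15 (mod 17).
Check: 7·15 = 105 = 6·17 + 3.

15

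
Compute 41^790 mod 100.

Square-and-reduce mod 100: 41^1≡41, 41^2≡81, 41^4≡61, 41^8≡21, 41^16≡41, 41^32≡81, 41^64≡61, 41^128≡21, 41^256≡41, 41^512≡81.
790 = 2 + 4 + 16 + 256 + 512, so 41^790 ≡ 81·61·41·41·81 ≡ 1 (mod 100).

1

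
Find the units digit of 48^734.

4

Last digits of 8^n: 8, 4, 2, 6 (period 4).
734 leaves remainder 2 on division by 4, so 48^734 ends in 4.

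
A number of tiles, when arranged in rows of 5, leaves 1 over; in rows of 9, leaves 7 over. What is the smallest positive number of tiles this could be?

16

Since 9·4 ≡ 1 (mod 5), take x = 7 + 9·((1−7)·4 mod 5) = 7 + 9·1 = 16.
Check: 16 mod 5 = 1, 16 mod 9 = 7.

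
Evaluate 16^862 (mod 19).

Square-and-reduce mod 19: 16^1≡16, 16^2≡9, 16^4≡5, 16^8≡6, 16^16≡17, 16^32≡4, 16^64≡16, 16^128≡9, 16^256≡5, 16^512≡6.
862 = 2 + 4 + 8 + 16 + 64 + 256 + 512, so 16^862 ≡ 9·5·6·17·16·5·6 ≡ 17 (mod 19).

17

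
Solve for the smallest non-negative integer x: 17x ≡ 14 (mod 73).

18

17⁻¹ ≡ 43 (mod 73) because 17·43 = 731 = 10·73 + 1.
So x ≡ 43·14 = 602 ≡ 18 (mod 73).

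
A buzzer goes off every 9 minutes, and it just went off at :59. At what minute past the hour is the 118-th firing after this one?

41

118·9 = 1062.
1062 − 17·60 = 42, so 1062 ≡ 42 (mod 60).
(59 + 42) mod 60 = 41.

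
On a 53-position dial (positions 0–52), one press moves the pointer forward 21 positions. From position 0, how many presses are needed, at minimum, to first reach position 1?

48

21·48 = 1008 = 19·53 + 1, so 21⁻¹ ≡ 48 (mod 53).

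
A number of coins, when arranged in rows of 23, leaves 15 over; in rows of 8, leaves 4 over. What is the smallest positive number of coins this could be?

84

x ≡ 4 (mod 8) gives x ∈ {4, 12, 20, 28, 36, 44, 52, 60, …}.
The first of these with x mod 23 = 15 is 84.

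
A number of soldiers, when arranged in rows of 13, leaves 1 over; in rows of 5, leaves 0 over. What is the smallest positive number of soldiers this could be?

40

Since 5·8 ≡ 1 (mod 13), take x = 0 + 5·((1−0)·8 mod 13) = 0 + 5·8 = 40.
Check: 40 mod 13 = 1, 40 mod 5 = 0.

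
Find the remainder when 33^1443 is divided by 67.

24

Successive squares of 33 mod 67: 33^1≡33, 33^2≡17, 33^4≡21, 33^8≡39, 33^16≡47, 33^32≡65, 33^64≡4, 33^128≡16, 33^256≡55, 33^512≡10, 33^1024≡33.
1443 = 1 + 2 + 32 + 128 + 256 + 1024, so 33^1443 ≡ 33·17·65·16·55·33 ≡ 24 (mod 67).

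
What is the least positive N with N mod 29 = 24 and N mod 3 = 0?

x ≡ 0 (mod 3) gives x ∈ {0, 3, 6, 9, 12, 15, 18, 21, …}.
The first of these with x mod 29 = 24 is 24.

24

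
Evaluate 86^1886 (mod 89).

Successive squares of 86 mod 89: 86^1≡86, 86^2≡9, 86^4≡81, 86^8≡64, 86^16≡2, 86^32≡4, 86^64≡16, 86^128≡78, 86^256≡32, 86^512≡45, 86^1024≡67.
1886 = 2 + 4 + 8 + 16 + 64 + 256 + 512 + 1024, so 86^1886 ≡ 9·81·64·2·16·32·45·67 ≡ 68 (mod 89).

68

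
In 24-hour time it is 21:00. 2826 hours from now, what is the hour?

Dividing 2826 by 24 gives quotient 117 and remainder 18.
(21 + 18) mod 24 = 15.

15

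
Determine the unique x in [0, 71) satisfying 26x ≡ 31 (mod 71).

64

The inverse of 26 mod 71 is 41 (since 26·41 = 1066 ≡ 1).
So x ≡ 41·31 = 1271 ≡ 64 (mod 71).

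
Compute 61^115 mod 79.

69

By repeated squaring mod 79: 61^1≡61, 61^2≡8, 61^4≡64, 61^8≡67, 61^16≡65, 61^32≡38, 61^64≡22.
115 = 1 + 2 + 16 + 32 + 64, so 61^115 ≡ 61·8·65·38·22 ≡ 69 (mod 79).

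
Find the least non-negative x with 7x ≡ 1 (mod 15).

13

7⁻¹ ≡ 13 (mod 15) because 7·13 = 91 = 6·15 + 1.
Multiplying both sides by 13: x ≡ 13·1 = 13 ≡ 13 (mod 15).
Check: 7·13 = 91 = 6·15 + 1.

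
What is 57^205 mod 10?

7

Last digits of 7^n: 7, 9, 3, 1 (period 4).
205 leaves remainder 1 on division by 4, so 57^205 ends in 7.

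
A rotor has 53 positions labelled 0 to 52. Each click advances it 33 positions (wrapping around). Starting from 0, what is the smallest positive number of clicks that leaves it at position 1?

45

33·45 = 1485 = 28·53 + 1, so 33⁻¹ ≡ 45 (mod 53).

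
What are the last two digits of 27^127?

Square-and-reduce mod 100: 27^1≡27, 27^2≡29, 27^4≡41, 27^8≡81, 27^16≡61, 27^32≡21, 27^64≡41.
Since 127 = 1 + 2 + 4 + 8 + 16 + 32 + 64 in binary, 27^127 ≡ 27·29·41·81·61·21·41 ≡ 3 (mod 100).

03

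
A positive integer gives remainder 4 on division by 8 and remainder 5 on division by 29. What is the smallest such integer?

92

x ≡ 4 (mod 8) gives x ∈ {4, 12, 20, 28, 36, 44, 52, 60, …}.
The first of these with x mod 29 = 5 is 92.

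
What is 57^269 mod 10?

The units digit of 57^n cycles with period 4: 7, 9, 3, 1, …
269 leaves remainder 1 on division by 4, so 57^269 ends in 7.

7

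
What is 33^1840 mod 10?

The units digit of 33^n cycles with period 4: 3, 9, 7, 1, …
1840 mod 4 = 0, so the last digit matches 3^4 = 1.

1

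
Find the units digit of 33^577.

3

Powers of 3 mod 10 repeat with period 4: 3, 9, 7, 1.
577 leaves remainder 1 on division by 4, so 33^577 ends in 3.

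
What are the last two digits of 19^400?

By repeated squaring mod 100: 19^1≡19, 19^2≡61, 19^4≡21, 19^8≡41, 19^16≡81, 19^32≡61, 19^64≡21, 19^128≡41, 19^256≡81.
400 = 16 + 128 + 256, so 19^400 ≡ 81·41·81 ≡ 1 (mod 100).

01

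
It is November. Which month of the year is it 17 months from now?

April

17 = 1·12 + 5, so 17 mod 12 = 5.
November + 5 months → April.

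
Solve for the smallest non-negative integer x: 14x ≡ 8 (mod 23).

17

14⁻¹ ≡ 5 (mod 23) because 14·5 = 70 = 3·23 + 1.
Multiplying both sides by 5: x ≡ 5·8 = 40 ≡ 17 (mod 23).
Check: 14·17 = 238 = 10·23 + 8.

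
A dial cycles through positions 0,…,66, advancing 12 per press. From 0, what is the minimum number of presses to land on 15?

18

12⁻¹ ≡ 28 (mod 67) because 12·28 = 336 = 5·67 + 1.
Multiplying both sides by 28: x ≡ 28·15 = 420 ≡ 18 (mod 67).
Check: 12·18 = 216 = 3·67 + 15.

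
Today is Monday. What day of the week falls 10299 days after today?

10299 mod 7 = 2 (since 1471·7 = 10297).
Monday + 2 days → Wednesday.

Wednesday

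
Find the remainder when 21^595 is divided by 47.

24

By repeated squaring mod 47: 21^1≡21, 21^2≡18, 21^4≡42, 21^8≡25, 21^16≡14, 21^32≡8, 21^64≡17, 21^128≡7, 21^256≡2, 21^512≡4.
Since 595 = 1 + 2 + 16 + 64 + 512 in binary, 21^595 ≡ 21·18·14·17·4 ≡ 24 (mod 47).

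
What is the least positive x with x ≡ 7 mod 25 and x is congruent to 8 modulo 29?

x ≡ 7 (mod 25) gives x ∈ {7, 32, 57, 82, 107, 132, 157, 182}.
The first of these with x mod 29 = 8 is 182.

182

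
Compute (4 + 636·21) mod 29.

636·21 = 13356.
13356 − 460·29 = 16, so 13356 ≡ 16 (mod 29).
(4 + 16) mod 29 = 20.

20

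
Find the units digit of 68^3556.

Powers of 8 mod 10 repeat with period 4: 8, 4, 2, 6.
3556 mod 4 = 0, so the last digit matches 8^4 = 6.

6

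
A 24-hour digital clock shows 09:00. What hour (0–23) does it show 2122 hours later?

2122 mod 24 = 10 (since 88·24 = 2112).
(9 + 10) mod 24 = 19.

19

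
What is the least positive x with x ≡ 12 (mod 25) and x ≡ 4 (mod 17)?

x ≡ 4 (mod 17) gives x ∈ {4, 21, 38, 55, 72, 89, 106, 123, …}.
The first of these with x mod 25 = 12 is 412.

412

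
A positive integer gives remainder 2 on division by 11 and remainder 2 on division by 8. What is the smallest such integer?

x ≡ 2 (mod 8) gives x ∈ {2}.
The first of these with x mod 11 = 2 is 2.

2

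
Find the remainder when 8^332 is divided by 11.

9

Successive squares of 8 mod 11: 8^1≡8, 8^2≡9, 8^4≡4, 8^8≡5, 8^16≡3, 8^32≡9, 8^64≡4, 8^128≡5, 8^256≡3.
332 = 4 + 8 + 64 + 256, so 8^332 ≡ 4·5·4·3 ≡ 9 (mod 11).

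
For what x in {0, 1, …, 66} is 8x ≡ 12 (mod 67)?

The inverse of 8 mod 67 is 42 (since 8·42 = 336 ≡ 1).
Multiplying both sides by 42: x ≡ 42·12 = 504 ≡ 35 (mod 67).

35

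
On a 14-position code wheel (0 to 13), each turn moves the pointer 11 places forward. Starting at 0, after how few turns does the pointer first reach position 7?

11⁻¹ ≡ 9 (mod 14) because 11·9 = 99 = 7·14 + 1.
So x ≡ 9·7 = 63 ≡ 7 (mod 14).
Check: 11·7 = 77 = 5·14 + 7.

7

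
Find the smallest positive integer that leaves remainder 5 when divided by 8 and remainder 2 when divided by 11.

x ≡ 5 (mod 8) gives x ∈ {5, 13}.
The first of these with x mod 11 = 2 is 13.

13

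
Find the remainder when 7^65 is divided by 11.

By repeated squaring mod 11: 7^1≡7, 7^2≡5, 7^4≡3, 7^8≡9, 7^16≡4, 7^32≡5, 7^64≡3.
65 = 1 + 64, so 7^65 ≡ 7·3 ≡ 10 (mod 11).

10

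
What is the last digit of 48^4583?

2

Last digits of 8^n: 8, 4, 2, 6 (period 4).
4583 mod 4 = 3, so the last digit matches 8^3 = 2.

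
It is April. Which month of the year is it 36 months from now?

April

Dividing 36 by 12 gives quotient 3 and remainder 0.
April + 0 months → April.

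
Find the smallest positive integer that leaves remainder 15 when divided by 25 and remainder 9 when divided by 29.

x ≡ 15 (mod 25) gives x ∈ {15, 40, 65, 90, 115, 140, 165, 190, …}.
The first of these with x mod 29 = 9 is 415.

415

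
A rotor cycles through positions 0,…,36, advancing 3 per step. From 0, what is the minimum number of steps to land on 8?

3⁻¹ ≡ 25 (mod 37) because 3·25 = 75 = 2·37 + 1.
So x ≡ 25·8 = 200 ≡ 15 (mod 37).
Check: 3·15 = 45 = 1·37 + 8.

15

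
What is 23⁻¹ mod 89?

31

23·31 = 713 = 8·89 + 1, so 23⁻¹ ≡ 31 (mod 89).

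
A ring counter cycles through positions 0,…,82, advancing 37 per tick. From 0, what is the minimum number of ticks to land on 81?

65

37⁻¹ ≡ 9 (mod 83) because 37·9 = 333 = 4·83 + 1.
So x ≡ 9·81 = 729 ≡ 65 (mod 83).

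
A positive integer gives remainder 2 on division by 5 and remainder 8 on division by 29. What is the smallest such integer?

x ≡ 2 (mod 5) gives x ∈ {2, 7, 12, 17, 22, 27, 32, 37}.
The first of these with x mod 29 = 8 is 37.

37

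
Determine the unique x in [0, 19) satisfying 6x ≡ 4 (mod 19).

7

The inverse of 6 mod 19 is 16 (since 6·16 = 96 ≡ 1).
Multiplying both sides by 16: x ≡ 16·4 = 64 ≡ 7 (mod 19).
Check: 6·7 = 42 = 2·19 + 4.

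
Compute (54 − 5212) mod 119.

78

5212 = 43·119 + 95, so 5212 mod 119 = 95.
(54 − 95) mod 119 = 78.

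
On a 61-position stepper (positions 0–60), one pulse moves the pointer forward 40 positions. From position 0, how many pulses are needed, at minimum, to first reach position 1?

40·29 = 1160 = 19·61 + 1, so 40⁻¹ ≡ 29 (mod 61).

29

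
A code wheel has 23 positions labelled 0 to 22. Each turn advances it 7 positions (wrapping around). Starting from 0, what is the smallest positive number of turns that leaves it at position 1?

10

7·10 = 70 = 3·23 + 1, so 7⁻¹ ≡ 10 (mod 23).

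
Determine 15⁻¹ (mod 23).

20

15·20 = 300 = 13·23 + 1, so 15⁻¹ ≡ 20 (mod 23).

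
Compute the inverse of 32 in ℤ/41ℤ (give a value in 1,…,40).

9

32·9 = 288 = 7·41 + 1, so 32⁻¹ ≡ 9 (mod 41).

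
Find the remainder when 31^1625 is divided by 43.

14

By repeated squaring mod 43: 31^1≡31, 31^2≡15, 31^4≡10, 31^8≡14, 31^16≡24, 31^32≡17, 31^64≡31, 31^128≡15, 31^256≡10, 31^512≡14, 31^1024≡24.
Since 1625 = 1 + 8 + 16 + 64 + 512 + 1024 in binary, 31^1625 ≡ 31·14·24·31·14·24 ≡ 14 (mod 43).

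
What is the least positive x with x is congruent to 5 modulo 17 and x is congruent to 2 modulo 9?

x ≡ 2 (mod 9) gives x ∈ {2, 11, 20, 29, 38, 47, 56}.
The first of these with x mod 17 = 5 is 56.

56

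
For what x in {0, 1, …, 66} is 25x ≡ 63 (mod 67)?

32

The inverse of 25 mod 67 is 59 (since 25·59 = 1475 ≡ 1).
Multiplying both sides by 59: x ≡ 59·63 = 3717 ≡ 32 (mod 67).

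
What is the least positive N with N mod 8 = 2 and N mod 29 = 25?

170

x ≡ 2 (mod 8) gives x ∈ {2, 10, 18, 26, 34, 42, 50, 58, …}.
The first of these with x mod 29 = 25 is 170.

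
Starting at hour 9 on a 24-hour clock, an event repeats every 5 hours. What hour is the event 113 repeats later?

113·5 = 565.
565 mod 24 = 13 (since 23·24 = 552).
(9 + 13) mod 24 = 22.

22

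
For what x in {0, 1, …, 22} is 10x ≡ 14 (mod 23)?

10⁻¹ ≡ 7 (mod 23) because 10·7 = 70 = 3·23 + 1.
So x ≡ 7·14 = 98 ≡ 6 (mod 23).
Check: 10·6 = 60 = 2·23 + 14.

6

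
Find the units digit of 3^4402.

9

Last digits of 3^n: 3, 9, 7, 1 (period 4).
4402 mod 4 = 2, so the last digit matches 3^2 = 9.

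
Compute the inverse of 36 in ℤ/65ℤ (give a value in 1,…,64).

65 = 1·36 + 29
36 = 1·29 + 7
29 = 4·7 + 1
7 = 7·1 + 0
Back-substituting gives 36·56 ≡ 1 (mod 65).

56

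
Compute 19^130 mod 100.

1

Square-and-reduce mod 100: 19^1≡19, 19^2≡61, 19^4≡21, 19^8≡41, 19^16≡81, 19^32≡61, 19^64≡21, 19^128≡41.
130 = 2 + 128, so 19^130 ≡ 61·41 ≡ 1 (mod 100).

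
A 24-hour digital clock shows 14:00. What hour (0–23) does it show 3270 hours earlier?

3270 mod 24 = 6 (since 136·24 = 3264).
(14 − 6) mod 24 = 8.

8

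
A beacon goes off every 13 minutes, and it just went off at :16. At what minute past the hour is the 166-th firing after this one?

166·13 = 2158.
2158 mod 60 = 58 (since 35·60 = 2100).
(16 + 58) mod 60 = 14.

14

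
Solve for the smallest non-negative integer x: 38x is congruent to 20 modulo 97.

The inverse of 38 mod 97 is 23 (since 38·23 = 874 ≡ 1).
Multiplying both sides by 23: x ≡ 23·20 = 460 ≡ 72 (mod 97).
Check: 38·72 = 2736 = 28·97 + 20.

72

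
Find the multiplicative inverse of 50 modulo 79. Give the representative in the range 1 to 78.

49

50·49 = 2450 = 31·79 + 1, so 50⁻¹ ≡ 49 (mod 79).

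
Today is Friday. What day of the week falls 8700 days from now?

8700 = 1242·7 + 6, so 8700 mod 7 = 6.
Friday + 6 days → Thursday.

Thursday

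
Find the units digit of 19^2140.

The units digit of 19^n cycles with period 2: 9, 1, …
2140 mod 2 = 0, so the last digit matches 9^2 = 1.

1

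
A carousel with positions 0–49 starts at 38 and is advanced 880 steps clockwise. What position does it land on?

18

880 mod 50 = 30 (since 17·50 = 850).
(38 + 30) mod 50 = 18.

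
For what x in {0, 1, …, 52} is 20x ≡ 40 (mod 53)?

20⁻¹ ≡ 8 (mod 53) because 20·8 = 160 = 3·53 + 1.
So x ≡ 8·40 = 320 ≡ 2 (mod 53).
Check: 20·2 = 40 = 0·53 + 40.

2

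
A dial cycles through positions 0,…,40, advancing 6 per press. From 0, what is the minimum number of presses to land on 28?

32

The inverse of 6 mod 41 is 7 (since 6·7 = 42 ≡ 1).
Multiplying both sides by 7: x ≡ 7·28 = 196 ≡ 32 (mod 41).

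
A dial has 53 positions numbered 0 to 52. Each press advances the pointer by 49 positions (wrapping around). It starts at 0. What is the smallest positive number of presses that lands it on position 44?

42

The inverse of 49 mod 53 is 13 (since 49·13 = 637 ≡ 1).
Multiplying both sides by 13: x ≡ 13·44 = 572 ≡ 42 (mod 53).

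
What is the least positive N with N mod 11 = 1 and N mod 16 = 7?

23

x ≡ 1 (mod 11) gives x ∈ {1, 12, 23}.
The first of these with x mod 16 = 7 is 23.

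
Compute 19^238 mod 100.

41

Square-and-reduce mod 100: 19^1≡19, 19^2≡61, 19^4≡21, 19^8≡41, 19^16≡81, 19^32≡61, 19^64≡21, 19^128≡41.
238 = 2 + 4 + 8 + 32 + 64 + 128, so 19^238 ≡ 61·21·41·61·21·41 ≡ 41 (mod 100).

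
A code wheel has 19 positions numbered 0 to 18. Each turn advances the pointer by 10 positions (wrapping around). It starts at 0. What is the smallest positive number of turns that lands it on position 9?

18

The inverse of 10 mod 19 is 2 (since 10·2 = 20 ≡ 1).
So x ≡ 2·9 = 18 ≡ 18 (mod 19).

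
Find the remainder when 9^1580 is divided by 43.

Successive squares of 9 mod 43: 9^1≡9, 9^2≡38, 9^4≡25, 9^8≡23, 9^16≡13, 9^32≡40, 9^64≡9, 9^128≡38, 9^256≡25, 9^512≡23, 9^1024≡13.
1580 = 4 + 8 + 32 + 512 + 1024, so 9^1580 ≡ 25·23·40·23·13 ≡ 10 (mod 43).

10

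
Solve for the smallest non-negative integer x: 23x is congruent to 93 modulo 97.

42

23⁻¹ ≡ 38 (mod 97) because 23·38 = 874 = 9·97 + 1.
Multiplying both sides by 38: x ≡ 38·93 = 3534 ≡ 42 (mod 97).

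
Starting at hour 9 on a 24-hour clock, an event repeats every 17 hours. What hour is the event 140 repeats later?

140·17 = 2380.
2380 mod 24 = 4 (since 99·24 = 2376).
(9 + 4) mod 24 = 13.

13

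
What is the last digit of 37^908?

Powers of 7 mod 10 repeat with period 4: 7, 9, 3, 1.
908 mod 4 = 0, so the last digit matches 7^4 = 1.

1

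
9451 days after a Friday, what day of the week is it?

Saturday

9451 mod 7 = 1 (since 1350·7 = 9450).
Friday + 1 day → Saturday.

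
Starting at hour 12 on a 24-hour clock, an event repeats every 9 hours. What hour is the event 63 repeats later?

63·9 = 567.
Dividing 567 by 24 gives quotient 23 and remainder 15.
(12 + 15) mod 24 = 3.

3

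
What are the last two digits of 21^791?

21

Successive squares of 21 mod 100: 21^1≡21, 21^2≡41, 21^4≡81, 21^8≡61, 21^16≡21, 21^32≡41, 21^64≡81, 21^128≡61, 21^256≡21, 21^512≡41.
791 = 1 + 2 + 4 + 16 + 256 + 512, so 21^791 ≡ 21·41·81·21·21·41 ≡ 21 (mod 100).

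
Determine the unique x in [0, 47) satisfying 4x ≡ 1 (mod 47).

12

The inverse of 4 mod 47 is 12 (since 4·12 = 48 ≡ 1).
So x ≡ 12·1 = 12 ≡ 12 (mod 47).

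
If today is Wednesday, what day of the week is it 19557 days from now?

Dividing 19557 by 7 gives quotient 2793 and remainder 6.
Wednesday + 6 days → Tuesday.

Tuesday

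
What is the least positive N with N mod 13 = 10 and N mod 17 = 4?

140

Since 17·10 ≡ 1 (mod 13), take x = 4 + 17·((10−4)·10 mod 13) = 4 + 17·8 = 140.
Check: 140 mod 13 = 10, 140 mod 17 = 4.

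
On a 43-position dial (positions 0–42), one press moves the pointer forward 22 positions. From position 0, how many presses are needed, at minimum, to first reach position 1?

22·2 = 44 = 1·43 + 1, so 22⁻¹ ≡ 2 (mod 43).

2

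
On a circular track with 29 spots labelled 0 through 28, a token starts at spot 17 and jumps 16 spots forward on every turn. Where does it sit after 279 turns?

279·16 = 4464.
4464 = 153·29 + 27, so 4464 mod 29 = 27.
(17 + 27) mod 29 = 15.

15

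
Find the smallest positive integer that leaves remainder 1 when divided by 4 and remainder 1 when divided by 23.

x ≡ 1 (mod 4) gives x ∈ {1}.
The first of these with x mod 23 = 1 is 1.

1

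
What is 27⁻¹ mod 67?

5

27·5 = 135 = 2·67 + 1, so 27⁻¹ ≡ 5 (mod 67).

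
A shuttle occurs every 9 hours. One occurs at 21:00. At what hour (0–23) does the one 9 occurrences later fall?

6

9·9 = 81.
81 − 3·24 = 9, so 81 ≡ 9 (mod 24).
(21 + 9) mod 24 = 6.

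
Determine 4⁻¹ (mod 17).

13

17 = 4·4 + 1
4 = 4·1 + 0
Back-substituting gives 4·13 ≡ 1 (mod 17).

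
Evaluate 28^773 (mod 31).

Successive squares of 28 mod 31: 28^1≡28, 28^2≡9, 28^4≡19, 28^8≡20, 28^16≡28, 28^32≡9, 28^64≡19, 28^128≡20, 28^256≡28, 28^512≡9.
773 = 1 + 4 + 256 + 512, so 28^773 ≡ 28·19·28·9 ≡ 20 (mod 31).

20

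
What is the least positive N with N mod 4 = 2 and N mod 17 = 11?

62

Since 17·1 ≡ 1 (mod 4), take x = 11 + 17·((2−11)·1 mod 4) = 11 + 17·3 = 62.
Check: 62 mod 4 = 2, 62 mod 17 = 11.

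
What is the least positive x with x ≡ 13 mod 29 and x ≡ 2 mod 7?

x ≡ 2 (mod 7) gives x ∈ {2, 9, 16, 23, 30, 37, 44, 51, …}.
The first of these with x mod 29 = 13 is 100.

100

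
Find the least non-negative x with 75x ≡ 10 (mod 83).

75⁻¹ ≡ 31 (mod 83) because 75·31 = 2325 = 28·83 + 1.
Multiplying both sides by 31: x ≡ 31·10 = 310 ≡ 61 (mod 83).

61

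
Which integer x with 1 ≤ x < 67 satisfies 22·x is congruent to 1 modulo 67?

22·64 = 1408 = 21·67 + 1, so 22⁻¹ ≡ 64 (mod 67).

64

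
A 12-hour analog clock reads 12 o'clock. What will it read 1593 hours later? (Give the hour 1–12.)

1593 mod 12 = 9 (since 132·12 = 1584).
12 + 9 → 9 on a 12-hour dial.

9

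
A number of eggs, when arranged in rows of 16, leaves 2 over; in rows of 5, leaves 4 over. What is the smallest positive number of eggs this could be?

34

x ≡ 4 (mod 5) gives x ∈ {4, 9, 14, 19, 24, 29, 34}.
The first of these with x mod 16 = 2 is 34.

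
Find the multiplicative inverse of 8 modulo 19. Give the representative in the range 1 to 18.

12

8·12 = 96 = 5·19 + 1, so 8⁻¹ ≡ 12 (mod 19).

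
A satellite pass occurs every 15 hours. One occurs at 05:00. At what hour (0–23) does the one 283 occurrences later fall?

283·15 = 4245.
4245 mod 24 = 21 (since 176·24 = 4224).
(5 + 21) mod 24 = 2.

2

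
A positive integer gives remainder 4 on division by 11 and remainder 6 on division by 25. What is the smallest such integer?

81

Since 25·4 ≡ 1 (mod 11), take x = 6 + 25·((4−6)·4 mod 11) = 6 + 25·3 = 81.
Check: 81 mod 11 = 4, 81 mod 25 = 6.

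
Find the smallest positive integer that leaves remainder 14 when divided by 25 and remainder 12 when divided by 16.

364

x ≡ 12 (mod 16) gives x ∈ {12, 28, 44, 60, 76, 92, 108, 124, …}.
The first of these with x mod 25 = 14 is 364.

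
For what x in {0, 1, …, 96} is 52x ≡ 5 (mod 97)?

The inverse of 52 mod 97 is 28 (since 52·28 = 1456 ≡ 1).
So x ≡ 28·5 = 140 ≡ 43 (mod 97).

43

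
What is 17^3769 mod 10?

The units digit of 17^n cycles with period 4: 7, 9, 3, 1, …
3769 leaves remainder 1 on division by 4, so 17^3769 ends in 7.

7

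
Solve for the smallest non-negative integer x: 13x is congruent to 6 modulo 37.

9

13⁻¹ ≡ 20 (mod 37) because 13·20 = 260 = 7·37 + 1.
So x ≡ 20·6 = 120 ≡ 9 (mod 37).
Check: 13·9 = 117 = 3·37 + 6.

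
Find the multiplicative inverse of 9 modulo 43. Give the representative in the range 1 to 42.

24

9·24 = 216 = 5·43 + 1, so 9⁻¹ ≡ 24 (mod 43).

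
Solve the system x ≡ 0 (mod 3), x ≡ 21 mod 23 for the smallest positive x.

Since 23·2 ≡ 1 (mod 3), take x = 21 + 23·((0−21)·2 mod 3) = 21 + 23·0 = 21.
Check: 21 mod 3 = 0, 21 mod 23 = 21.

21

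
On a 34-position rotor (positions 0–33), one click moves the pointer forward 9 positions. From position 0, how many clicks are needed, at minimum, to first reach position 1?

9·19 = 171 = 5·34 + 1, so 9⁻¹ ≡ 19 (mod 34).

19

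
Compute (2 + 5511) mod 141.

14

Dividing 5511 by 141 gives quotient 39 and remainder 12.
(2 + 12) mod 141 = 14.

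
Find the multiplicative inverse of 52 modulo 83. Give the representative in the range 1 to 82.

8

83 = 1·52 + 31
52 = 1·31 + 21
31 = 1·21 + 10
21 = 2·10 + 1
10 = 10·1 + 0
Back-substituting gives 52·8 ≡ 1 (mod 83).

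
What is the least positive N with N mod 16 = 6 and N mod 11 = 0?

22

Since 11·3 ≡ 1 (mod 16), take x = 0 + 11·((6−0)·3 mod 16) = 0 + 11·2 = 22.
Check: 22 mod 16 = 6, 22 mod 11 = 0.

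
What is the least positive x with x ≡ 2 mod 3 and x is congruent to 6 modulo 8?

14

x ≡ 2 (mod 3) gives x ∈ {2, 5, 8, 11, 14}.
The first of these with x mod 8 = 6 is 14.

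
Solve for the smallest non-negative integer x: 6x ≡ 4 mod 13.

6⁻¹ ≡ 11 (mod 13) because 6·11 = 66 = 5·13 + 1.
So x ≡ 11·4 = 44 ≡ 5 (mod 13).
Check: 6·5 = 30 = 2·13 + 4.

5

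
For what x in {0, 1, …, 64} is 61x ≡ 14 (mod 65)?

61⁻¹ ≡ 16 (mod 65) because 61·16 = 976 = 15·65 + 1.
So x ≡ 16·14 = 224 ≡ 29 (mod 65).

29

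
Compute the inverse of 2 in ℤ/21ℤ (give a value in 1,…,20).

2·11 = 22 = 1·21 + 1, so 2⁻¹ ≡ 11 (mod 21).

11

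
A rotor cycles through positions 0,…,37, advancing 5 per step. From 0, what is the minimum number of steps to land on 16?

The inverse of 5 mod 38 is 23 (since 5·23 = 115 ≡ 1).
Multiplying both sides by 23: x ≡ 23·16 = 368 ≡ 26 (mod 38).

26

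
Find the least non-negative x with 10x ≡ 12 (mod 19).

The inverse of 10 mod 19 is 2 (since 10·2 = 20 ≡ 1).
So x ≡ 2·12 = 24 ≡ 5 (mod 19).

5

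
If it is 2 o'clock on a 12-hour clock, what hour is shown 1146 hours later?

Dividing 1146 by 12 gives quotient 95 and remainder 6.
2 + 6 → 8 on a 12-hour dial.

8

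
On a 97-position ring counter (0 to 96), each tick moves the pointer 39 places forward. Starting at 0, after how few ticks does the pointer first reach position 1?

5

The inverse of 39 mod 97 is 5 (since 39·5 = 195 ≡ 1).
Multiplying both sides by 5: x ≡ 5·1 = 5 ≡ 5 (mod 97).
Check: 39·5 = 195 = 2·97 + 1.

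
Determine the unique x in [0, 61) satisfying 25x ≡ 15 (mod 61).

25

25⁻¹ ≡ 22 (mod 61) because 25·22 = 550 = 9·61 + 1.
Multiplying both sides by 22: x ≡ 22·15 = 330 ≡ 25 (mod 61).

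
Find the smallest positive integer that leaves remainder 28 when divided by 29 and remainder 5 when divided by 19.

x ≡ 5 (mod 19) gives x ∈ {5, 24, 43, 62, 81, 100, 119, 138, …}.
The first of these with x mod 29 = 28 is 347.

347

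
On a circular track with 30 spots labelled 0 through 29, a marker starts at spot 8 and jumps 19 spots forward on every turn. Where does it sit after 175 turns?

3

175·19 = 3325.
3325 = 110·30 + 25, so 3325 mod 30 = 25.
(8 + 25) mod 30 = 3.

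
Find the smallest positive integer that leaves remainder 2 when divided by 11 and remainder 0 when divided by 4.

24

x ≡ 0 (mod 4) gives x ∈ {0, 4, 8, 12, 16, 20, 24}.
The first of these with x mod 11 = 2 is 24.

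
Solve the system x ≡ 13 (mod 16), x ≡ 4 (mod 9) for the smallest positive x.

x ≡ 4 (mod 9) gives x ∈ {4, 13}.
The first of these with x mod 16 = 13 is 13.

13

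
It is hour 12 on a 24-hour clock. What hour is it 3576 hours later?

12

3576 − 149·24 = 0, so 3576 ≡ 0 (mod 24).
(12 + 0) mod 24 = 12.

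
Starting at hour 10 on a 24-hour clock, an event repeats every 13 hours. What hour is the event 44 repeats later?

44·13 = 572.
572 − 23·24 = 20, so 572 ≡ 20 (mod 24).
(10 + 20) mod 24 = 6.

6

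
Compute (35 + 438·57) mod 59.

438·57 = 24966.
Dividing 24966 by 59 gives quotient 423 and remainder 9.
(35 + 9) mod 59 = 44.

44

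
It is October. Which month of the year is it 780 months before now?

October

780 mod 12 = 0 (since 65·12 = 780).
October − 0 months → October.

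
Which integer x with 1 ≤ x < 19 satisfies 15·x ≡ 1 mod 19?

14

19 = 1·15 + 4
15 = 3·4 + 3
4 = 1·3 + 1
3 = 3·1 + 0
Back-substituting gives 15·14 ≡ 1 (mod 19).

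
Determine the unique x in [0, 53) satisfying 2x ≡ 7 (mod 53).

2⁻¹ ≡ 27 (mod 53) because 2·27 = 54 = 1·53 + 1.
So x ≡ 27·7 = 189 ≡ 30 (mod 53).

30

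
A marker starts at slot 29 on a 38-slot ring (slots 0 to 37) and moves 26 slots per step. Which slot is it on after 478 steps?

478·26 = 12428.
Dividing 12428 by 38 gives quotient 327 and remainder 2.
(29 + 2) mod 38 = 31.

31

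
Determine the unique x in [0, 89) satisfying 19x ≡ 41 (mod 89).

49

19⁻¹ ≡ 75 (mod 89) because 19·75 = 1425 = 16·89 + 1.
So x ≡ 75·41 = 3075 ≡ 49 (mod 89).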